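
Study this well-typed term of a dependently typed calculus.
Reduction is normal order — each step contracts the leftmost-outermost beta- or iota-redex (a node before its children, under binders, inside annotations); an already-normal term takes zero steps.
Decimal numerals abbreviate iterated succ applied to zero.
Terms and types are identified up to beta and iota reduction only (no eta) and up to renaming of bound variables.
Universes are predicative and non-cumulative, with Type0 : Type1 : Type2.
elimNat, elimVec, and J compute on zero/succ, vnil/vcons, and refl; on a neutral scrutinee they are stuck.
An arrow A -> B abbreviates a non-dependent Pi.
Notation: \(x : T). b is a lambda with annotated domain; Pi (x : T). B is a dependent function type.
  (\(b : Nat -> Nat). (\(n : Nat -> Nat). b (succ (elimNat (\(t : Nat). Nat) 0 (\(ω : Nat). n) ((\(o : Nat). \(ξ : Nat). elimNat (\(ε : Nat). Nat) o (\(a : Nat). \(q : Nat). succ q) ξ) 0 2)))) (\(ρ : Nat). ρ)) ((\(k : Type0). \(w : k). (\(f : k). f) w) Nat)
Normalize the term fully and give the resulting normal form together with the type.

normal form:
  1
type:
  Nat
observation: the first redex contracted is a beta-redex; the normal form is reached in 21 normal-order steps.


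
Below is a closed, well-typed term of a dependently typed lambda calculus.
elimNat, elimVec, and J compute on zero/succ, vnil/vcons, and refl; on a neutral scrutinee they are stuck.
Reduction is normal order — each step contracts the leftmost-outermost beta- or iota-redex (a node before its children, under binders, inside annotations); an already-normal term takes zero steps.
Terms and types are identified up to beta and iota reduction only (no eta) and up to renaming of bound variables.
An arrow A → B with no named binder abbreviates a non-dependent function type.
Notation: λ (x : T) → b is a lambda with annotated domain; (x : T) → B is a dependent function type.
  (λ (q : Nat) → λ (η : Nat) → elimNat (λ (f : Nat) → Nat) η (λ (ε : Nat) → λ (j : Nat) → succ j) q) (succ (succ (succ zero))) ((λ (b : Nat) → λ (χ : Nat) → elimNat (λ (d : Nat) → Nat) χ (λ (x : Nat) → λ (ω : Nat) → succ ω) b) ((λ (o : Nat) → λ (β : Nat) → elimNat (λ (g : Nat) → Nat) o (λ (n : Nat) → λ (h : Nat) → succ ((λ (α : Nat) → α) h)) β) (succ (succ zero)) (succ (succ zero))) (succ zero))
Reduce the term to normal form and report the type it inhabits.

normal form:
  succ (succ (succ (succ (succ (succ (succ (succ zero)))))))
the term's type:
  Nat


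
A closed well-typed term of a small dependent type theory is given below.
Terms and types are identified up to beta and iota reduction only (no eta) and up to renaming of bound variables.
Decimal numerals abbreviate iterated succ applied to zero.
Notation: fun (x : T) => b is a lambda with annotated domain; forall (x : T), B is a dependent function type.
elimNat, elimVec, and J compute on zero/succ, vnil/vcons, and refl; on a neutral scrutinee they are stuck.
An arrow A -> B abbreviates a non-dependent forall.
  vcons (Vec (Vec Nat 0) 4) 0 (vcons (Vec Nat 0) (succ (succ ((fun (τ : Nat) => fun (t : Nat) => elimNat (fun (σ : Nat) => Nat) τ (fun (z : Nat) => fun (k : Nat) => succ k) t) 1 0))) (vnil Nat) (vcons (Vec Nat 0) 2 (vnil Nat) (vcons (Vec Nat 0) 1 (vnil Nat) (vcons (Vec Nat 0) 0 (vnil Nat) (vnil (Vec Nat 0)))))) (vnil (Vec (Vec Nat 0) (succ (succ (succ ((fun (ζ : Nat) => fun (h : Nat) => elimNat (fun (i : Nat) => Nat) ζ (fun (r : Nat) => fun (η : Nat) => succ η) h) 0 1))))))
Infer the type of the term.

inferred type:
  Vec (Vec (Vec Nat 0) 4) 1


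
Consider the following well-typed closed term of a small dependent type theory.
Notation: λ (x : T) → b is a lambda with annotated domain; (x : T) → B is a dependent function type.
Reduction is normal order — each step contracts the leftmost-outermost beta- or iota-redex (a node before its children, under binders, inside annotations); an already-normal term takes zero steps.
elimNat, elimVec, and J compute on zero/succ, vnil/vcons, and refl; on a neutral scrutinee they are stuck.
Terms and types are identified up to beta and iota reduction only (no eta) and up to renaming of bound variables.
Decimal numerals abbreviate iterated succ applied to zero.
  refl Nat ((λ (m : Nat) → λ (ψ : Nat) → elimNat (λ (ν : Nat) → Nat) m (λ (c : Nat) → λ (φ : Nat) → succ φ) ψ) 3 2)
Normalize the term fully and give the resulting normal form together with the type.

reduced normal form:
  refl Nat 5
the term's type:
  Eq Nat 5 5


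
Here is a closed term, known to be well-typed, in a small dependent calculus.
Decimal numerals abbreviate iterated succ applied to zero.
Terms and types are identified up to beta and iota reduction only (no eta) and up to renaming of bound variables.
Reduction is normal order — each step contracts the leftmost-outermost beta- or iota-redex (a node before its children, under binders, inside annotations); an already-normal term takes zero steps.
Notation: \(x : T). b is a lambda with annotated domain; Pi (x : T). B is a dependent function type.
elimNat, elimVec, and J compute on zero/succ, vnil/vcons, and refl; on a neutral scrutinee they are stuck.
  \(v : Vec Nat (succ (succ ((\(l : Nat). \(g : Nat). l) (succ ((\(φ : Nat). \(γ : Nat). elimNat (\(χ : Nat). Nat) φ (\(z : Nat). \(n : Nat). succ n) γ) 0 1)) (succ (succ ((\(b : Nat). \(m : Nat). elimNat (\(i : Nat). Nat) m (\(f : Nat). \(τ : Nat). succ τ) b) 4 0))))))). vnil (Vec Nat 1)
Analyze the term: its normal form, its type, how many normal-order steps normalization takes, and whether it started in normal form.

resulting normal form:
  \(v : Vec Nat 4). vnil (Vec Nat 1)
type:
  Pi (v : Vec Nat 4). Vec (Vec Nat 1) 0
normal-order step count: 8
term was already normal: no
first contracted redex: a beta-redex


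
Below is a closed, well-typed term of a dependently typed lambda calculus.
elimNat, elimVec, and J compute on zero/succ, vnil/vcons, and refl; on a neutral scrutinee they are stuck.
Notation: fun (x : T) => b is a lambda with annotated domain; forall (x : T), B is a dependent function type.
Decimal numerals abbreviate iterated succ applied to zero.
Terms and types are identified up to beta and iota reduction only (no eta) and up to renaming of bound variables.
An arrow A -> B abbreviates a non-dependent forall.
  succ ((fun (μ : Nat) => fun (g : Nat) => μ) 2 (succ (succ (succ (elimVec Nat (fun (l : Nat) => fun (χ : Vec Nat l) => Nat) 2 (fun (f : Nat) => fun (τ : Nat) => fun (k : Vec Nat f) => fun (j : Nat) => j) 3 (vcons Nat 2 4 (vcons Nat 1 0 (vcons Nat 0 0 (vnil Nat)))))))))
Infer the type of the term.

type:
  Nat


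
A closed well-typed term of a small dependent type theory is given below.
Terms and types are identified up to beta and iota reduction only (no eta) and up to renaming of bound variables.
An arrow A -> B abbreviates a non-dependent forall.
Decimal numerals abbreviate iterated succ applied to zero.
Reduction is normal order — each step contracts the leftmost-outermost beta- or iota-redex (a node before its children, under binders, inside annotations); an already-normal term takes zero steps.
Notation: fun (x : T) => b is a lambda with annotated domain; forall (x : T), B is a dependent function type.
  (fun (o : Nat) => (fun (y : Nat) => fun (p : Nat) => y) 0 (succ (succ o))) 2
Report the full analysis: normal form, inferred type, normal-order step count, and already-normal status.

normal form:
  0
the term's type:
  Nat
steps to reach normal form (normal order): 3
started in normal form: no
first contracted redex: a beta-redex


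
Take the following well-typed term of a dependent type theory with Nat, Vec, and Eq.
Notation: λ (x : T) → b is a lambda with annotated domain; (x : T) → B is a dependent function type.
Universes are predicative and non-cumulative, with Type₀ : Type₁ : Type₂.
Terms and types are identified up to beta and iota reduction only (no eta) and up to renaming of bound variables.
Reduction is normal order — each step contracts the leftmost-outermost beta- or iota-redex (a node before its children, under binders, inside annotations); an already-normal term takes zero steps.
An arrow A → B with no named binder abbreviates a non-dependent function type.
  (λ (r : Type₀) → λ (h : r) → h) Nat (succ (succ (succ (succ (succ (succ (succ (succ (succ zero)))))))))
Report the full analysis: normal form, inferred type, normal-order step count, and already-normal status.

resulting normal form:
  succ (succ (succ (succ (succ (succ (succ (succ (succ zero))))))))
inferred type:
  Nat
normal-order step count: 2
started in normal form: no
first contracted redex: a beta-redex


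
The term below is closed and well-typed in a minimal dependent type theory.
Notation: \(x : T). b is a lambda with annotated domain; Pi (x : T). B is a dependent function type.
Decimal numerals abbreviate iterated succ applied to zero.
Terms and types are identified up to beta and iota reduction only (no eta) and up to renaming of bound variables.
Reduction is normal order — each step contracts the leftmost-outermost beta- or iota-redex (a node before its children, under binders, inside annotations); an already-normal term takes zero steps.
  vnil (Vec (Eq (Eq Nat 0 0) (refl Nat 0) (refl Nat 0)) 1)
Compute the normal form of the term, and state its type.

reduced normal form:
  vnil (Vec (Eq (Eq Nat 0 0) (refl Nat 0) (refl Nat 0)) 1)
inferred type:
  Vec (Vec (Eq (Eq Nat 0 0) (refl Nat 0) (refl Nat 0)) 1) 0
observation: no redex remains anywhere in the term; it is its own normal form.


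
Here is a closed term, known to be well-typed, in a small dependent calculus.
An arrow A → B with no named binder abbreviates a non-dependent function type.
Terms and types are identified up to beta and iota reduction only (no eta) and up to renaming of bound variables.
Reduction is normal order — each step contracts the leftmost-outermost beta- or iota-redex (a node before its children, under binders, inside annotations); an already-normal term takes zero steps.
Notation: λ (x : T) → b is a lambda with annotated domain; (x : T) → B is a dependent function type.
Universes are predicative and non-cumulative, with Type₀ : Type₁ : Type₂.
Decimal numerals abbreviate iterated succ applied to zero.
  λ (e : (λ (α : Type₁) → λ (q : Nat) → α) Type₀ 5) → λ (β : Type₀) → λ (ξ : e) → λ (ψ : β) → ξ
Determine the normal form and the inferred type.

normal form:
  λ (e : Type₀) → λ (α : Type₀) → λ (q : e) → λ (β : α) → q
the term's type:
  (e : Type₀) → (α : Type₀) → e → α → e


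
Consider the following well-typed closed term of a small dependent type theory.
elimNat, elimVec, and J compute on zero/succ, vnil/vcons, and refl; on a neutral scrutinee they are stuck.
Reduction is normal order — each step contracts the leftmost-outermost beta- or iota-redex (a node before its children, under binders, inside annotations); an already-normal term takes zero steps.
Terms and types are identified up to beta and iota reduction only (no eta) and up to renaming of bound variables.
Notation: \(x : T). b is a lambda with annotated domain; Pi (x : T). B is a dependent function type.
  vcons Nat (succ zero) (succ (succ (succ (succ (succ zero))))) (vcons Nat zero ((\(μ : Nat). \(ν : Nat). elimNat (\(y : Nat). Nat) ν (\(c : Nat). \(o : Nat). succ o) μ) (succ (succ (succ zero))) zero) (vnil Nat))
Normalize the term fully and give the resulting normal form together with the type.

resulting normal form:
  vcons Nat (succ zero) (succ (succ (succ (succ (succ zero))))) (vcons Nat zero (succ (succ (succ zero))) (vnil Nat))
inferred type:
  Vec Nat (succ (succ zero))
observation: the first redex contracted is a beta-redex; the normal form is reached in 12 normal-order steps.


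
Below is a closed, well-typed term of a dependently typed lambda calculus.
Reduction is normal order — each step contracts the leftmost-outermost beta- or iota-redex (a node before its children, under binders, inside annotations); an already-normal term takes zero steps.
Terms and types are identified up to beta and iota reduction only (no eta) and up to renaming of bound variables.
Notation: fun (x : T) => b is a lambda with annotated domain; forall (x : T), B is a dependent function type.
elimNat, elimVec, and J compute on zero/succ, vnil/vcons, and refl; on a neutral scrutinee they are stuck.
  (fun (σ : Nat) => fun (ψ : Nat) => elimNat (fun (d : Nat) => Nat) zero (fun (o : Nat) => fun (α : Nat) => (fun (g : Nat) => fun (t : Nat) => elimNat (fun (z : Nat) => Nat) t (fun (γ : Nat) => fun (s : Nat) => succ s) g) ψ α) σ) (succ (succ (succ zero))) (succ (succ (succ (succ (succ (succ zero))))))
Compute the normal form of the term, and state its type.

normal form:
  succ (succ (succ (succ (succ (succ (succ (succ (succ (succ (succ (succ (succ (succ (succ (succ (succ (succ zero)))))))))))))))))
type:
  Nat


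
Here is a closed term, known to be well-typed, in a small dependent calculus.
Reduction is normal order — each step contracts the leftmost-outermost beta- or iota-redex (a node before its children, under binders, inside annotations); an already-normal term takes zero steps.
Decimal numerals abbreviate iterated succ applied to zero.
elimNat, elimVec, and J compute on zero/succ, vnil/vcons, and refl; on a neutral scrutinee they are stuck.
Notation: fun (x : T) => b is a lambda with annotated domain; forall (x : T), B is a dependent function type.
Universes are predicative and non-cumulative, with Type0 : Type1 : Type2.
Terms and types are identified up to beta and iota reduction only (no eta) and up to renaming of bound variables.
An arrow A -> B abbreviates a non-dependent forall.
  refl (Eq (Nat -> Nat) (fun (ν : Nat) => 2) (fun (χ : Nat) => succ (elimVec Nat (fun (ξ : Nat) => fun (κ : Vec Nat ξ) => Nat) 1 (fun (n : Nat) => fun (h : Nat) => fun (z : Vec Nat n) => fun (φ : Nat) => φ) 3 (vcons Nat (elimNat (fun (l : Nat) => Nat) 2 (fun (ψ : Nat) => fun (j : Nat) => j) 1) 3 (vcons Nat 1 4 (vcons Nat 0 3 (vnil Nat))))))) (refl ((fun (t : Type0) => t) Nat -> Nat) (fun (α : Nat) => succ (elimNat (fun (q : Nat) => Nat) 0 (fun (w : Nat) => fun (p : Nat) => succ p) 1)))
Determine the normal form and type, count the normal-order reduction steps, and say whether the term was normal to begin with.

resulting normal form:
  refl (Eq (Nat -> Nat) (fun (ν : Nat) => 2) (fun (χ : Nat) => 2)) (refl (Nat -> Nat) (fun (ξ : Nat) => 2))
inferred type:
  Eq (Eq (Nat -> Nat) (fun (ν : Nat) => 2) (fun (χ : Nat) => 2)) (refl (Nat -> Nat) (fun (ξ : Nat) => 2)) (refl (Nat -> Nat) (fun (κ : Nat) => 2))
normal-order step count: 21
already normal: no
first contracted redex: an elimVec iota-redex


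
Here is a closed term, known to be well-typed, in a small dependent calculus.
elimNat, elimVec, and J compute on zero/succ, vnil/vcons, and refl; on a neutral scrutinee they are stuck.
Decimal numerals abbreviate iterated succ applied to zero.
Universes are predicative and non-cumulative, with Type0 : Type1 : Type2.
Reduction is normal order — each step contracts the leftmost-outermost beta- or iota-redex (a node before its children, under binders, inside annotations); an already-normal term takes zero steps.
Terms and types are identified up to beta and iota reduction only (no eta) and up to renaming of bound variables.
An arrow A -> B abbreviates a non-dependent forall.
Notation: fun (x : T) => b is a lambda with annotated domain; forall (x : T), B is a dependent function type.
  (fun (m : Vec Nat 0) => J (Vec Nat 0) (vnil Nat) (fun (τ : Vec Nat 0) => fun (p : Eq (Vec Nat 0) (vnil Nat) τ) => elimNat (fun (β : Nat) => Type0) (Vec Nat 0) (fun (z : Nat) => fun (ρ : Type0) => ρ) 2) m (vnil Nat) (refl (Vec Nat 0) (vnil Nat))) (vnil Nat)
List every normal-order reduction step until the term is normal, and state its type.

reduction (normal order):
  (fun (m : Vec Nat 0) => J (Vec Nat 0) (vnil Nat) (fun (τ : Vec Nat 0) => fun (p : Eq (Vec Nat 0) (vnil Nat) τ) => elimNat (fun (β : Nat) => Type0) (Vec Nat 0) (fun (z : Nat) => fun (ρ : Type0) => ρ) 2) m (vnil Nat) (refl (Vec Nat 0) (vnil Nat))) (vnil Nat)
  ~> J (Vec Nat 0) (vnil Nat) (fun (m : Vec Nat 0) => fun (τ : Eq (Vec Nat 0) (vnil Nat) m) => elimNat (fun (p : Nat) => Type0) (Vec Nat 0) (fun (β : Nat) => fun (z : Type0) => z) 2) (vnil Nat) (vnil Nat) (refl (Vec Nat 0) (vnil Nat))
  ~> vnil Nat
inferred type:
  Vec Nat 0


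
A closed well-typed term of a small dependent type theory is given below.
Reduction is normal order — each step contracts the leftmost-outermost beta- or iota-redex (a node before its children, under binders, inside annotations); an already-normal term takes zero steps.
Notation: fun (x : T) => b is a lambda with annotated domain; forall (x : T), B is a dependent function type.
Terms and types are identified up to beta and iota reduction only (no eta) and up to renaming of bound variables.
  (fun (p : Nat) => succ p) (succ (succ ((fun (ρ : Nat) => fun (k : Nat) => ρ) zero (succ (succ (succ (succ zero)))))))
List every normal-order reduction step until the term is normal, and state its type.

normal-order reduction:
  (fun (p : Nat) => succ p) (succ (succ ((fun (ρ : Nat) => fun (k : Nat) => ρ) zero (succ (succ (succ (succ zero)))))))
  ~> succ (succ (succ ((fun (p : Nat) => fun (ρ : Nat) => p) zero (succ (succ (succ (succ zero)))))))
  ~> succ (succ (succ ((fun (p : Nat) => zero) (succ (succ (succ (succ zero)))))))
  ~> succ (succ (succ zero))
the term's type:
  Nat


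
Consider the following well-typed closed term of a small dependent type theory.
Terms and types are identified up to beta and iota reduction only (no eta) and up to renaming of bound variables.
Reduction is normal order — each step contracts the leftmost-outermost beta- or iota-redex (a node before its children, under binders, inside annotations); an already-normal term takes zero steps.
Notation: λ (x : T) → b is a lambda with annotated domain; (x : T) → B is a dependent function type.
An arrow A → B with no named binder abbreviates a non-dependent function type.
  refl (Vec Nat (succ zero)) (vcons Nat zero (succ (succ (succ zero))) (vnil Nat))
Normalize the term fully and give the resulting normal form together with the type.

reduced normal form:
  refl (Vec Nat (succ zero)) (vcons Nat zero (succ (succ (succ zero))) (vnil Nat))
the term's type:
  Eq (Vec Nat (succ zero)) (vcons Nat zero (succ (succ (succ zero))) (vnil Nat)) (vcons Nat zero (succ (succ (succ zero))) (vnil Nat))


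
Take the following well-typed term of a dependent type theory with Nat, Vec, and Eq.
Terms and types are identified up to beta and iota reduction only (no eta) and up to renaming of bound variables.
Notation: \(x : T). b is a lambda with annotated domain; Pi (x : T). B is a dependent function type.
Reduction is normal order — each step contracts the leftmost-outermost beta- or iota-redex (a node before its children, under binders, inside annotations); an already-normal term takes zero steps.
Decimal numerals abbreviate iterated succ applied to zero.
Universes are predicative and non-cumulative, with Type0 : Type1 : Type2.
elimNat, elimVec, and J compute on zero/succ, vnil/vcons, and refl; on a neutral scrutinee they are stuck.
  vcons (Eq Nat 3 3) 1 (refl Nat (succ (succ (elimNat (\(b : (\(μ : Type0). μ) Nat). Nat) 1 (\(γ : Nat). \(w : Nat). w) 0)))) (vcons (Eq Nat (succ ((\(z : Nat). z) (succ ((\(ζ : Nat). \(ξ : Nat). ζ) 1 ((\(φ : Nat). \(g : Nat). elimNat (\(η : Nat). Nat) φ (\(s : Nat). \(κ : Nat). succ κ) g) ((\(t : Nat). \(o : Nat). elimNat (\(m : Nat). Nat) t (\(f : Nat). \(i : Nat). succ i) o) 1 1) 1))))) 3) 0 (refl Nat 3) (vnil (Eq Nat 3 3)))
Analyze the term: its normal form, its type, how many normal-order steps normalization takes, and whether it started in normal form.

reduced normal form:
  vcons (Eq Nat 3 3) 1 (refl Nat 3) (vcons (Eq Nat 3 3) 0 (refl Nat 3) (vnil (Eq Nat 3 3)))
the term's type:
  Vec (Eq Nat 3 3) 2
normal-order step count: 4
started in normal form: no
first redex: an elimNat iota-redex


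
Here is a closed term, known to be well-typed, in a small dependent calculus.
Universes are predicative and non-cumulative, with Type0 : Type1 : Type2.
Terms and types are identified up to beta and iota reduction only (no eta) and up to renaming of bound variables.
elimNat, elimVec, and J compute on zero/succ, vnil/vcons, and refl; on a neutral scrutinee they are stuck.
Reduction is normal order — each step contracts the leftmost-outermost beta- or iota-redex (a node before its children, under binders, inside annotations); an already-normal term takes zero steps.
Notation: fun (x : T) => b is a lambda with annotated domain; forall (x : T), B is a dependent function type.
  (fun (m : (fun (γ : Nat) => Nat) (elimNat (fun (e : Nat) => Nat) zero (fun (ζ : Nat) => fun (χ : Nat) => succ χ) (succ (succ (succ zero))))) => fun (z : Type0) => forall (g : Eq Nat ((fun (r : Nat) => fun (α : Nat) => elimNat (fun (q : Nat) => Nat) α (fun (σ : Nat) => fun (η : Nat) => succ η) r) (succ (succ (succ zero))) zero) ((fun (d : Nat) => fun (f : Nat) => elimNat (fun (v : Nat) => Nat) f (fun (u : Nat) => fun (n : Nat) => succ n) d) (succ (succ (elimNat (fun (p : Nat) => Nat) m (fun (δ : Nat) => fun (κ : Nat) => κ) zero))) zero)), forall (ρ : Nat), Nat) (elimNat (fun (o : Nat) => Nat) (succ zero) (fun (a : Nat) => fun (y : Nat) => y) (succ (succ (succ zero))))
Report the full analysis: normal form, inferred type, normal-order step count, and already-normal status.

resulting normal form:
  fun (m : Type0) => forall (γ : Eq Nat (succ (succ (succ zero))) (succ (succ (succ zero)))), forall (e : Nat), Nat
inferred type:
  forall (m : Type0), Type0
reduction steps (normal order): 36
started in normal form: no
first redex: a beta-redex


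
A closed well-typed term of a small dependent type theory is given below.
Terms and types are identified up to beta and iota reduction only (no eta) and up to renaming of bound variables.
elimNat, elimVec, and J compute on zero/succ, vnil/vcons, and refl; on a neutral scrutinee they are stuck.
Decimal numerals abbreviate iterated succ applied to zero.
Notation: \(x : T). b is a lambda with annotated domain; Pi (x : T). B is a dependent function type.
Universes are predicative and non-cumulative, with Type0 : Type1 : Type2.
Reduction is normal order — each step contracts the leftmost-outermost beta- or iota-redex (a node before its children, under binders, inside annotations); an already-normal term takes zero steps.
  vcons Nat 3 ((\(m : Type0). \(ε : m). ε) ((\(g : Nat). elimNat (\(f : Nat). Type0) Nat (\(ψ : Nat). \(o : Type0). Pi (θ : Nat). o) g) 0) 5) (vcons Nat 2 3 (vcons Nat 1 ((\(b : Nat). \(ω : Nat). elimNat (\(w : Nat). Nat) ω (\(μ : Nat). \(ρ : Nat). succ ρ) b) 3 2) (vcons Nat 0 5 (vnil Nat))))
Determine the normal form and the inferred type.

normal form:
  vcons Nat 3 5 (vcons Nat 2 3 (vcons Nat 1 5 (vcons Nat 0 5 (vnil Nat))))
the term's type:
  Vec Nat 4


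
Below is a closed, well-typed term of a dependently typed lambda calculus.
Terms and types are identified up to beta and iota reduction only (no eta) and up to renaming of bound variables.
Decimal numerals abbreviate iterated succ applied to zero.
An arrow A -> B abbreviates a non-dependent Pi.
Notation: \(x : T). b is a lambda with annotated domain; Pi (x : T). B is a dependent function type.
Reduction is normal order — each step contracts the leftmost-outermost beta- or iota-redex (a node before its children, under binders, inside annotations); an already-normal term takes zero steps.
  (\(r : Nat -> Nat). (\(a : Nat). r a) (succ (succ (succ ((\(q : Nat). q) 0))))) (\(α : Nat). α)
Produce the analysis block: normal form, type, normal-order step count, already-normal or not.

reduced normal form:
  3
the term's type:
  Nat
normal-order step count: 4
already normal: no
first contracted redex: a beta-redex


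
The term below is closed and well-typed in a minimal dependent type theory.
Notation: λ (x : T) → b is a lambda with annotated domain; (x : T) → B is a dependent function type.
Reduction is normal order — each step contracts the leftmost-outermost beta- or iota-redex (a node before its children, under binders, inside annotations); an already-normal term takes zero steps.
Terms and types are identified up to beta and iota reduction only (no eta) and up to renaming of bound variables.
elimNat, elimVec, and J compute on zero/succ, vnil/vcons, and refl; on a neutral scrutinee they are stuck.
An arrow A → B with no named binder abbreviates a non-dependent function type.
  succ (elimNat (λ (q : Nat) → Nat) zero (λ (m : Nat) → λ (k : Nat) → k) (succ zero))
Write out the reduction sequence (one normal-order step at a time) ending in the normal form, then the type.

normal-order reduction:
  succ (elimNat (λ (q : Nat) → Nat) zero (λ (m : Nat) → λ (k : Nat) → k) (succ zero))
  ~> succ ((λ (q : Nat) → λ (m : Nat) → m) zero (elimNat (λ (k : Nat) → Nat) zero (λ (ψ : Nat) → λ (i : Nat) → i) zero))
  ~> succ ((λ (q : Nat) → q) (elimNat (λ (m : Nat) → Nat) zero (λ (k : Nat) → λ (ψ : Nat) → ψ) zero))
  ~> succ (elimNat (λ (q : Nat) → Nat) zero (λ (m : Nat) → λ (k : Nat) → k) zero)
  ~> succ zero
type:
  Nat


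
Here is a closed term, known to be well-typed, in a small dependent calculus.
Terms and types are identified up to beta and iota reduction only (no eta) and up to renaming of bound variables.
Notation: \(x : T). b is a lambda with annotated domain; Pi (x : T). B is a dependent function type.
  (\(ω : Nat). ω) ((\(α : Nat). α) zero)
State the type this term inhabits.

type:
  Nat


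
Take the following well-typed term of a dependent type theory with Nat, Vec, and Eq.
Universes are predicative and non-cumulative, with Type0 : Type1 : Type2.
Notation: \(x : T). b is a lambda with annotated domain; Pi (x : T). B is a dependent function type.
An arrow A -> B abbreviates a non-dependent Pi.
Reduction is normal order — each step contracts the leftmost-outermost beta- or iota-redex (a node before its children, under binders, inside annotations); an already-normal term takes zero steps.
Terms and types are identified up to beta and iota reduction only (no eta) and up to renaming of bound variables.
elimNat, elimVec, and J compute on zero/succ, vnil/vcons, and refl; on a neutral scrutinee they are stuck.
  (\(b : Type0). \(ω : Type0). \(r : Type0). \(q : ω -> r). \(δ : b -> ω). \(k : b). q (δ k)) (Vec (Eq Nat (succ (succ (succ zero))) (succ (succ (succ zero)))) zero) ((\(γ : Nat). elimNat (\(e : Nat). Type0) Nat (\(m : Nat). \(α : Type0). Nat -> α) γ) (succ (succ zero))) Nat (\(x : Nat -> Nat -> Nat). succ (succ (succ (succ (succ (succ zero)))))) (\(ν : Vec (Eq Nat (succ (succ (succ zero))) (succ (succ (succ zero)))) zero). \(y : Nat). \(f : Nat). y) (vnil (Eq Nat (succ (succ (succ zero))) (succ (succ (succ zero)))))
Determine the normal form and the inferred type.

resulting normal form:
  succ (succ (succ (succ (succ (succ zero)))))
inferred type:
  Nat
observation: 7 normal-order steps normalize the term, beginning with a beta-redex.


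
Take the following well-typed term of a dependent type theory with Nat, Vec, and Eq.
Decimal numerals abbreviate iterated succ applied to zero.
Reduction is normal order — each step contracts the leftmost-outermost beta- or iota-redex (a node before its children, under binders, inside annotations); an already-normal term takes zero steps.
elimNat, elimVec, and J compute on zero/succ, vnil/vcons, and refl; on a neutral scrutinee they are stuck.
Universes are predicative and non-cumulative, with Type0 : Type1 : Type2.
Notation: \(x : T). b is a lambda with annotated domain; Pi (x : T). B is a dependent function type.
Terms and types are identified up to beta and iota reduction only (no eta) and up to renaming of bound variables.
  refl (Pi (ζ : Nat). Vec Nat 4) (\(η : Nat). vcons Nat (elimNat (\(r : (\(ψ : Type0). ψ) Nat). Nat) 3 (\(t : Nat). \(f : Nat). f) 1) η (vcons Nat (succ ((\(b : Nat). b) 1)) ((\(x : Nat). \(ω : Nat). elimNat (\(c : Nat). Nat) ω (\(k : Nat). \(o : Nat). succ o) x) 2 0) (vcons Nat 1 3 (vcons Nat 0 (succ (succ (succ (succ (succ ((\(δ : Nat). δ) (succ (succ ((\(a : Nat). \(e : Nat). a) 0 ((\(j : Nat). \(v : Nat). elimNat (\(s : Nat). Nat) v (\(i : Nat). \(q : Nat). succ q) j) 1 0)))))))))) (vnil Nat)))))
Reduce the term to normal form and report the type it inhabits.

normal form:
  refl (Pi (ζ : Nat). Vec Nat 4) (\(η : Nat). vcons Nat 3 η (vcons Nat 2 2 (vcons Nat 1 3 (vcons Nat 0 7 (vnil Nat)))))
the term's type:
  Eq (Pi (ζ : Nat). Vec Nat 4) (\(η : Nat). vcons Nat 3 η (vcons Nat 2 2 (vcons Nat 1 3 (vcons Nat 0 7 (vnil Nat))))) (\(r : Nat). vcons Nat 3 r (vcons Nat 2 2 (vcons Nat 1 3 (vcons Nat 0 7 (vnil Nat)))))


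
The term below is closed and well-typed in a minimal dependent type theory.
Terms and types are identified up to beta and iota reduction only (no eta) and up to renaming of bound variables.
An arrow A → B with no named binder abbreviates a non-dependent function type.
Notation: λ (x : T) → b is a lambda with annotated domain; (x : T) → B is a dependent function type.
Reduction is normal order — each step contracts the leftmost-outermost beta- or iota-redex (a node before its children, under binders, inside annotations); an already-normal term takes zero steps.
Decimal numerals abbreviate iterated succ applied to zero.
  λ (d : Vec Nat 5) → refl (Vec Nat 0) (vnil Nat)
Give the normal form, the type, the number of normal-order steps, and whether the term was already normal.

normal form:
  λ (d : Vec Nat 5) → refl (Vec Nat 0) (vnil Nat)
the term's type:
  Vec Nat 5 → Eq (Vec Nat 0) (vnil Nat) (vnil Nat)
normal-order step count: 0
started in normal form: yes


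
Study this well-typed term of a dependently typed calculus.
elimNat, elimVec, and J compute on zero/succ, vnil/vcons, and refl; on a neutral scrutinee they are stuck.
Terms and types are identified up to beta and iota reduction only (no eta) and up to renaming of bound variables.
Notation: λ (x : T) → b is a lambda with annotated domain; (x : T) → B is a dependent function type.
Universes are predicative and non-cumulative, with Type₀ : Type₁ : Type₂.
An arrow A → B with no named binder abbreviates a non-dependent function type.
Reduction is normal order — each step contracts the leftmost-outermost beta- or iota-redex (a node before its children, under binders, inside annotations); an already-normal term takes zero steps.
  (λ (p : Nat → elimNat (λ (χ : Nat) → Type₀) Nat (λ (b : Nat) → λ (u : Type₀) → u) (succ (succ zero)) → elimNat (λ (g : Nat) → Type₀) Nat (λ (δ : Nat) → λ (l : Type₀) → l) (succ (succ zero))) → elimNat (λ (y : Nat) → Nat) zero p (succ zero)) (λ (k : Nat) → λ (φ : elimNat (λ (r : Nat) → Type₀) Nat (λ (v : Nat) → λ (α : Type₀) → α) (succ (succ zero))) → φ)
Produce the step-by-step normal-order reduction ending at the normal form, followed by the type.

normal-order reduction:
  (λ (p : Nat → elimNat (λ (χ : Nat) → Type₀) Nat (λ (b : Nat) → λ (u : Type₀) → u) (succ (succ zero)) → elimNat (λ (g : Nat) → Type₀) Nat (λ (δ : Nat) → λ (l : Type₀) → l) (succ (succ zero))) → elimNat (λ (y : Nat) → Nat) zero p (succ zero)) (λ (k : Nat) → λ (φ : elimNat (λ (r : Nat) → Type₀) Nat (λ (v : Nat) → λ (α : Type₀) → α) (succ (succ zero))) → φ)
  ~> elimNat (λ (p : Nat) → Nat) zero (λ (χ : Nat) → λ (b : elimNat (λ (u : Nat) → Type₀) Nat (λ (g : Nat) → λ (δ : Type₀) → δ) (succ (succ zero))) → b) (succ zero)
  ~> (λ (p : Nat) → λ (χ : elimNat (λ (b : Nat) → Type₀) Nat (λ (u : Nat) → λ (g : Type₀) → g) (succ (succ zero))) → χ) zero (elimNat (λ (δ : Nat) → Nat) zero (λ (l : Nat) → λ (y : elimNat (λ (k : Nat) → Type₀) Nat (λ (φ : Nat) → λ (r : Type₀) → r) (succ (succ zero))) → y) zero)
  ~> (λ (p : elimNat (λ (χ : Nat) → Type₀) Nat (λ (b : Nat) → λ (u : Type₀) → u) (succ (succ zero))) → p) (elimNat (λ (g : Nat) → Nat) zero (λ (δ : Nat) → λ (l : elimNat (λ (y : Nat) → Type₀) Nat (λ (k : Nat) → λ (φ : Type₀) → φ) (succ (succ zero))) → l) zero)
  ~> elimNat (λ (p : Nat) → Nat) zero (λ (χ : Nat) → λ (b : elimNat (λ (u : Nat) → Type₀) Nat (λ (g : Nat) → λ (δ : Type₀) → δ) (succ (succ zero))) → b) zero
  ~> zero
the term's type:
  Nat


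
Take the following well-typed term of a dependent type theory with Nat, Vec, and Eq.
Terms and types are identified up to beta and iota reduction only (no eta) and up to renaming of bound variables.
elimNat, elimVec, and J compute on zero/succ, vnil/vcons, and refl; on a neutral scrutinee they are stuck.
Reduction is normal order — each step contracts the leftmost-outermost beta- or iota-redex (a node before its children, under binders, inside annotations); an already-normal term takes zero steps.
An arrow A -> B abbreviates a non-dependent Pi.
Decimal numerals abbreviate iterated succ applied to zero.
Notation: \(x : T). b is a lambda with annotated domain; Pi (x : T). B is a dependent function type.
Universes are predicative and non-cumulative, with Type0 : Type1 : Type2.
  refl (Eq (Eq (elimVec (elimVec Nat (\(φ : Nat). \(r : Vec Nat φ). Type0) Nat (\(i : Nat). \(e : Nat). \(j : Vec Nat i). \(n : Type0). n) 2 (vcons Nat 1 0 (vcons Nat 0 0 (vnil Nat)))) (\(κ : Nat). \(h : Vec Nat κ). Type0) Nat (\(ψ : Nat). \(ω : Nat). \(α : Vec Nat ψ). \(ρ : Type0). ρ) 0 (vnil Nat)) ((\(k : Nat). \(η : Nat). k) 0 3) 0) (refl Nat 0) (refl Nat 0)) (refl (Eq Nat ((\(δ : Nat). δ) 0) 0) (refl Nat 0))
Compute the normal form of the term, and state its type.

reduced normal form:
  refl (Eq (Eq Nat 0 0) (refl Nat 0) (refl Nat 0)) (refl (Eq Nat 0 0) (refl Nat 0))
the term's type:
  Eq (Eq (Eq Nat 0 0) (refl Nat 0) (refl Nat 0)) (refl (Eq Nat 0 0) (refl Nat 0)) (refl (Eq Nat 0 0) (refl Nat 0))
observation: 4 normal-order steps separate the term from its normal form.


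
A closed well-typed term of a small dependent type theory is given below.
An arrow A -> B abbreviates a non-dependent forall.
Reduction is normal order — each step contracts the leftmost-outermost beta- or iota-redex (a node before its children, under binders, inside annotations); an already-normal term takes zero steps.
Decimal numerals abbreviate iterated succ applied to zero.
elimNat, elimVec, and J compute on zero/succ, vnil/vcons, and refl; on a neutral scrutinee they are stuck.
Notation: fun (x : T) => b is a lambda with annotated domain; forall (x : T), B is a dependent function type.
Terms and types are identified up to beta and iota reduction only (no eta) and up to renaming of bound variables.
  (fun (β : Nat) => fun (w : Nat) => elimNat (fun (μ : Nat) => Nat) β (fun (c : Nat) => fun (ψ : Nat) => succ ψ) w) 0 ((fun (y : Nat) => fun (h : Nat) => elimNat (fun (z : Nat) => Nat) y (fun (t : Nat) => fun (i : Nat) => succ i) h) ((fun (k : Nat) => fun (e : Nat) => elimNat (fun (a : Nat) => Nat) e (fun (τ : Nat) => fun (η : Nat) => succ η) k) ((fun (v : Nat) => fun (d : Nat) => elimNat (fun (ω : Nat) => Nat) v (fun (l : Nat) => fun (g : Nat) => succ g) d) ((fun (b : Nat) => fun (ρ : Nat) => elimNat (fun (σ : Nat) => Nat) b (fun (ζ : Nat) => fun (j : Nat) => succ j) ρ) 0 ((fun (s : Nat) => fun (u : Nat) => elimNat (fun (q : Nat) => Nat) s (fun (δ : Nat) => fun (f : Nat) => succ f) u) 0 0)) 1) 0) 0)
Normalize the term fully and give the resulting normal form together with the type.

resulting normal form:
  1
the term's type:
  Nat
observation: the leftmost-outermost redex is a beta-redex, and normalization takes 27 steps.


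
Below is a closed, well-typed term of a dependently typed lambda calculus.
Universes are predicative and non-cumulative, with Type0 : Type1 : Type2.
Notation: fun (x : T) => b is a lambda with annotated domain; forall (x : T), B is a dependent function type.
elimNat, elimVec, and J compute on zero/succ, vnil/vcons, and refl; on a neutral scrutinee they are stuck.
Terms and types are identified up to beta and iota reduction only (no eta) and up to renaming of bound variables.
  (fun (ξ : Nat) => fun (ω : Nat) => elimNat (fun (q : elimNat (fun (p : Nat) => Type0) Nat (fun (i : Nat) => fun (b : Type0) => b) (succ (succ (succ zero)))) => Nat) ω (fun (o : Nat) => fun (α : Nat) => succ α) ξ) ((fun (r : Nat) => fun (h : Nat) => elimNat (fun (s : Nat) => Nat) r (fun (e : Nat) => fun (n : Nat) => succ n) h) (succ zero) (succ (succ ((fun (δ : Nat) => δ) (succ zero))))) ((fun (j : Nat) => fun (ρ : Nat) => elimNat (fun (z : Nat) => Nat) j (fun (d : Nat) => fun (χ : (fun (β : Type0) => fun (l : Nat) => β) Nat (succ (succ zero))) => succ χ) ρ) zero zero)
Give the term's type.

the term's type:
  Nat


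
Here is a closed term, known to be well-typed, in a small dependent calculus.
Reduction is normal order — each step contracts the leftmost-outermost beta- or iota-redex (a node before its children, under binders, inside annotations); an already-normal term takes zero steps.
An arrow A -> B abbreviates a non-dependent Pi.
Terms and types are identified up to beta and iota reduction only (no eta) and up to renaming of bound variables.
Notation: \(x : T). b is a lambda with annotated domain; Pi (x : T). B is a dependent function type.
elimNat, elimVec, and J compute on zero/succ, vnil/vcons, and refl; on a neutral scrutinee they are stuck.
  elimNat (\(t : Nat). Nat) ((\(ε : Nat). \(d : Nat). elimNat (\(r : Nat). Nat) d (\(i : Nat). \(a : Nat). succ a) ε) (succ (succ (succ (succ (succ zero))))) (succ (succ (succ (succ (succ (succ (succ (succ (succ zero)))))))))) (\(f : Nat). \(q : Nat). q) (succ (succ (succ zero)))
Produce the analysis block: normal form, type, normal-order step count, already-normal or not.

resulting normal form:
  succ (succ (succ (succ (succ (succ (succ (succ (succ (succ (succ (succ (succ (succ zero)))))))))))))
type:
  Nat
reduction steps (normal order): 28
term was already normal: no
first redex: an elimNat iota-redex


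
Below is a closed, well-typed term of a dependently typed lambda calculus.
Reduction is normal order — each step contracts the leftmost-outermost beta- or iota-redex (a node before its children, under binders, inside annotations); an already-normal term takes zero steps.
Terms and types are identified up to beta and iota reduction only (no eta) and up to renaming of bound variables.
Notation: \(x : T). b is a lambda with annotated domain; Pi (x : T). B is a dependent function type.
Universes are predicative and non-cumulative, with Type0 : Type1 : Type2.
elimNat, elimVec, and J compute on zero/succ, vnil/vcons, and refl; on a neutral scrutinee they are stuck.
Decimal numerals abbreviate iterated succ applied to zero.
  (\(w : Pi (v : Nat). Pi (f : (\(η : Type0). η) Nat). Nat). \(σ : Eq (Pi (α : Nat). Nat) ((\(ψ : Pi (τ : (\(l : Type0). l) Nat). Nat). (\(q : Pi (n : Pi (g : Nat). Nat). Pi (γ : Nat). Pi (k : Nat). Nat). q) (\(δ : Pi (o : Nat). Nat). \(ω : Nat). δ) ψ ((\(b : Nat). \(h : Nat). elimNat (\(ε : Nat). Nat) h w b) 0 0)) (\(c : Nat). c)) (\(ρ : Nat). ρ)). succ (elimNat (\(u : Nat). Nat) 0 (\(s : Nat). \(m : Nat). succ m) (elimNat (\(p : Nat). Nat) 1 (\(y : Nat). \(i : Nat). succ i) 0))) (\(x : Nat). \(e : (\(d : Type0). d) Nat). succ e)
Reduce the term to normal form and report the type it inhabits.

normal form:
  \(w : Eq (Pi (v : Nat). Nat) (\(f : Nat). f) (\(η : Nat). η)). 2
the term's type:
  Pi (w : Eq (Pi (v : Nat). Nat) (\(f : Nat). f) (\(η : Nat). η)). Nat
observation: contracting a beta-redex first, the term normalizes in 10 steps.


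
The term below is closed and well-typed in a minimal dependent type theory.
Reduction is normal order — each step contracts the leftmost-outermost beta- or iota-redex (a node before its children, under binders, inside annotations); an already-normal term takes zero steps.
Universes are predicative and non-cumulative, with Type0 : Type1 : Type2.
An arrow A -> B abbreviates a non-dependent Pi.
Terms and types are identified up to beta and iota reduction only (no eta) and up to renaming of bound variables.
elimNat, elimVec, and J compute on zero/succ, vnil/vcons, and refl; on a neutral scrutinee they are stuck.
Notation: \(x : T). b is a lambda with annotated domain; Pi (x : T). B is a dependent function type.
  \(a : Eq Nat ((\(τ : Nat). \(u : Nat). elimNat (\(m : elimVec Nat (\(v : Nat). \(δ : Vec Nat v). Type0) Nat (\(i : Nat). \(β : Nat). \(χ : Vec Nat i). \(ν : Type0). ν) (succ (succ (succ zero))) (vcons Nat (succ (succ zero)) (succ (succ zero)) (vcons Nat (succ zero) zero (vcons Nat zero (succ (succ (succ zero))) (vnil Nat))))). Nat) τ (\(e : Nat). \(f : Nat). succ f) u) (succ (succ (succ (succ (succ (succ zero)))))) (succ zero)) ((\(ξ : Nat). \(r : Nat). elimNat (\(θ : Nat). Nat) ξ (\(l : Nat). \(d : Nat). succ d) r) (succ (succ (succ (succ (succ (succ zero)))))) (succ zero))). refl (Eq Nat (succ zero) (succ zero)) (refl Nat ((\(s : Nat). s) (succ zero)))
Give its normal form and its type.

normal form:
  \(a : Eq Nat (succ (succ (succ (succ (succ (succ (succ zero))))))) (succ (succ (succ (succ (succ (succ (succ zero)))))))). refl (Eq Nat (succ zero) (succ zero)) (refl Nat (succ zero))
type:
  Eq Nat (succ (succ (succ (succ (succ (succ (succ zero))))))) (succ (succ (succ (succ (succ (succ (succ zero))))))) -> Eq (Eq Nat (succ zero) (succ zero)) (refl Nat (succ zero)) (refl Nat (succ zero))
observation: normalization takes exactly 13 steps under the normal-order strategy.
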